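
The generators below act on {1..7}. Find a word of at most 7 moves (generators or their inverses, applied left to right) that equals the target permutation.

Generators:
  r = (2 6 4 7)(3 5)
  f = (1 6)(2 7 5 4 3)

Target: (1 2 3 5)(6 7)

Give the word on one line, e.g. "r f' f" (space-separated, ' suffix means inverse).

  after r': (2 7 4 6)(3 5)
  after f': (1 6 3 7 5 4)
  after r': (1 2 7 3 4)(5 6)
  after f: (1 7 2 5)(4 6)
  after r: (1 2 3 5)(6 7)

r' f' r' f r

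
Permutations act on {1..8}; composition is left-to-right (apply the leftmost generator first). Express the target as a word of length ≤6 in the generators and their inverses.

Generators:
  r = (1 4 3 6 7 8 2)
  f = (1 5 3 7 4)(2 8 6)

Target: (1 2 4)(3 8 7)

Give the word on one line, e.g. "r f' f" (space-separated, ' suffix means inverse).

  after f': (1 4 7 3 5)(2 6 8)
  after f': (1 7 5 4 3)(2 8 6)
  after r': (1 6 8 3 2 7 5)
  after f: (1 2 4)(3 8 7)

f' f' r' f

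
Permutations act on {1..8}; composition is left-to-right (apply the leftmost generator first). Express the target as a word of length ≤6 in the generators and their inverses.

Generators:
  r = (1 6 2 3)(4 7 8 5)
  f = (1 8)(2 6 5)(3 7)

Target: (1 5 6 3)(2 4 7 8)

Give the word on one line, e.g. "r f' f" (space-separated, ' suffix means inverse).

  after f: (1 8)(2 6 5)(3 7)
  after f: (2 5 6)
  after r: (1 6 3)(2 4 7 8 5)
  after f': (1 2 4 3 8 6 7)
  after f': (1 5 6 3)(2 4 7 8)

f f r f' f'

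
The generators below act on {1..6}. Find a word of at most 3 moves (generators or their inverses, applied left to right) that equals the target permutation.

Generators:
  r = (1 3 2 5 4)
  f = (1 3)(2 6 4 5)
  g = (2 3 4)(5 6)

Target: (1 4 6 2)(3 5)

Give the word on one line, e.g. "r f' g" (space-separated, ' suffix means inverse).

  after g: (2 3 4)(5 6)
  after f': (1 3 6 4 5 2)
  after g: (1 4 6 2)(3 5)

g f' g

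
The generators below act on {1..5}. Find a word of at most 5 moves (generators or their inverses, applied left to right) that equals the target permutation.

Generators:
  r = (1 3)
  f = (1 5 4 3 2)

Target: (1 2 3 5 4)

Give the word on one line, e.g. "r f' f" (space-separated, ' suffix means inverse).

r' f r

  after r': (1 3)
  after f: (1 2)(3 5 4)
  after r: (1 2 3 5 4)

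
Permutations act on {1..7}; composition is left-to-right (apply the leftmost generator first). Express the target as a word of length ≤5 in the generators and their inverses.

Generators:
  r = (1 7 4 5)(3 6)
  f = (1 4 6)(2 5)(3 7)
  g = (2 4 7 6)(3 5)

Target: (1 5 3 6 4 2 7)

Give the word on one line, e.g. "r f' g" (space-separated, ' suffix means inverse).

  after r: (1 7 4 5)(3 6)
  after r: (1 4)(5 7)
  after g': (1 2 6 7 3 5 4)
  after r': (1 2 3 4 5 7 6)
  after f: (1 5 3 6 4 2 7)

r r g' r' f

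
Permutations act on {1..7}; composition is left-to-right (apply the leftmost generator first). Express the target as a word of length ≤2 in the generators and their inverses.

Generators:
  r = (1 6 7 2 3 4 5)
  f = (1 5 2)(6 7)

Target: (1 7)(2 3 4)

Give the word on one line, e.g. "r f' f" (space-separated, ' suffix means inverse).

r f

  after r: (1 6 7 2 3 4 5)
  after f: (1 7)(2 3 4)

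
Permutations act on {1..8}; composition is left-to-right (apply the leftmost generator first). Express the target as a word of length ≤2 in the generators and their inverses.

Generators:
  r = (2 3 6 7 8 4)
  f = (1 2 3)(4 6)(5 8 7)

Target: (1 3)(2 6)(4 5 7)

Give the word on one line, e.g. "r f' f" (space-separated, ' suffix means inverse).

r' f'

  after r': (2 4 8 7 6 3)
  after f': (1 3)(2 6)(4 5 7)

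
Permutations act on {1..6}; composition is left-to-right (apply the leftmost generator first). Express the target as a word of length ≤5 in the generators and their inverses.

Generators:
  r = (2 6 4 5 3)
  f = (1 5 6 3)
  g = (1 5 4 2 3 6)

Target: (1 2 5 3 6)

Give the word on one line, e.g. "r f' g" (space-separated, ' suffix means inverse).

  after g': (1 6 3 2 4 5)
  after f: (1 3 2 4 6)
  after r: (1 2 5 3 6)

g' f r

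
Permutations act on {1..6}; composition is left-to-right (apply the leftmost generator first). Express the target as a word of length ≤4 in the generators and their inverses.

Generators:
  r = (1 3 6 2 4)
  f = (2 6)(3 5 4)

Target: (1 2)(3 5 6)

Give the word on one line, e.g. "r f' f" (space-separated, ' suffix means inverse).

  after f: (2 6)(3 5 4)
  after r': (1 4)(2 3 5)
  after r': (1 2)(3 5 6)

f r' r'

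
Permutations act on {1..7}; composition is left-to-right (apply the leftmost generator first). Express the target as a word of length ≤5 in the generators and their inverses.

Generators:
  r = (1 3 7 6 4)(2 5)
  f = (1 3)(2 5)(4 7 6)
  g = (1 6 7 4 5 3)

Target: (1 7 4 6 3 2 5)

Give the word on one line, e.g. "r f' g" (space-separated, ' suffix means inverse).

  after g': (1 3 5 4 7 6)
  after f: (2 5 7 4 6 3)
  after r': (1 4 7 6)(3 5)
  after f: (1 7 4 6 3 2 5)

g' f r' f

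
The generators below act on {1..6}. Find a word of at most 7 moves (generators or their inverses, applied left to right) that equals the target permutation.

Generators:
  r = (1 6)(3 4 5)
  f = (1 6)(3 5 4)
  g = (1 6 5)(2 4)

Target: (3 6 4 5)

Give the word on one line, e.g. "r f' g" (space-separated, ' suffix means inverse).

f' r g' g' f

  after f': (1 6)(3 4 5)
  after r: (3 5 4)
  after g': (1 5 2 4 3 6)
  after g': (1 6 5 4 3)
  after f: (3 6 4 5)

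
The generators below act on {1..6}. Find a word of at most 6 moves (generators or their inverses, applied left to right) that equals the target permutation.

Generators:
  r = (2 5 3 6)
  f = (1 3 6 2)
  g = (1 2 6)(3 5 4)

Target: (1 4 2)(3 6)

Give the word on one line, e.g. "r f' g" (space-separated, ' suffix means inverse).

r g r g f'

  after r: (2 5 3 6)
  after g: (1 2 4 3)
  after r: (1 5 3)(2 4 6)
  after g: (1 4)(2 3)
  after f': (1 4 2)(3 6)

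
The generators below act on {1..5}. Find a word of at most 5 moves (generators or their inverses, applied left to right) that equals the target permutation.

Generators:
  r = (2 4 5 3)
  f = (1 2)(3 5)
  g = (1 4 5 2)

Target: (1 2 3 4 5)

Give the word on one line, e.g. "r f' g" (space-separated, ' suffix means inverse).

g' g' r r

  after g': (1 2 5 4)
  after g': (1 5)(2 4)
  after r: (1 3 2 5)
  after r: (1 2 3 4 5)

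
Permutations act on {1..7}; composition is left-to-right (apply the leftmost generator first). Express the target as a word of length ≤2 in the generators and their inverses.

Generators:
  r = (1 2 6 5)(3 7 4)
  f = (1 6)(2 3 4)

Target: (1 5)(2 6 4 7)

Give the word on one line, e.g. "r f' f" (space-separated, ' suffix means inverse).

  after r': (1 5 6 2)(3 4 7)
  after f': (1 5)(2 6 4 7)

r' f'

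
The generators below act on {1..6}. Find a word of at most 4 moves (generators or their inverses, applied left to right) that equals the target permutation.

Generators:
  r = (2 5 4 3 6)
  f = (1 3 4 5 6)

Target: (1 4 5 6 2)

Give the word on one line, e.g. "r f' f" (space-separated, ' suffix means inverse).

  after f': (1 6 5 4 3)
  after r': (1 3)(2 6)
  after f: (1 4 5 6 2)

f' r' f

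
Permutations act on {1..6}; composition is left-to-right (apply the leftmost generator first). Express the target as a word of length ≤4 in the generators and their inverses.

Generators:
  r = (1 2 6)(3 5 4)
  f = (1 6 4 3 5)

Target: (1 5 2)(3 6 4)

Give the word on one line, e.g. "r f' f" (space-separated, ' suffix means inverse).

  after f: (1 6 4 3 5)
  after f: (1 4 5 6 3)
  after r: (1 3 2 6 5)
  after r: (1 5 2)(3 6 4)

f f r r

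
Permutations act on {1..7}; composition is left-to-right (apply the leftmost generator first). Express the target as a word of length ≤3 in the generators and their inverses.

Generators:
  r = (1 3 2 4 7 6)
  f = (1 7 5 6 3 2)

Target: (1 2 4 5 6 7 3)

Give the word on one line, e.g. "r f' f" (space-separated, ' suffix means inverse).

  after r: (1 3 2 4 7 6)
  after f: (1 2 4 5 6 7 3)

r f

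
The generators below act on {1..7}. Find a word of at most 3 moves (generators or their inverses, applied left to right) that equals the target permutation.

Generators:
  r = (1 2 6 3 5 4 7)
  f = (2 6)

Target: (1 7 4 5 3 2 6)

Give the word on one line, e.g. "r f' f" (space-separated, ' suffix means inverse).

f r' f

  after f: (2 6)
  after r': (1 7 4 5 3 6)
  after f: (1 7 4 5 3 2 6)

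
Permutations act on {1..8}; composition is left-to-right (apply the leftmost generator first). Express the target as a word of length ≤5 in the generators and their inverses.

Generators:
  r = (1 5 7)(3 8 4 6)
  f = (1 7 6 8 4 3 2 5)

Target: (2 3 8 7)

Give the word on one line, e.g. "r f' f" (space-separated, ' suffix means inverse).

r r f'

  after r: (1 5 7)(3 8 4 6)
  after r: (1 7 5)(3 4)(6 8)
  after f': (2 3 8 7)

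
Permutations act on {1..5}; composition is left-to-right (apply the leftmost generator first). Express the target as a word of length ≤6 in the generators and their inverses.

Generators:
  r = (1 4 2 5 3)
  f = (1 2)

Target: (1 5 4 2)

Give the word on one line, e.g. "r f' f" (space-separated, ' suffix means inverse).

  after r: (1 4 2 5 3)
  after f: (1 4)(2 5 3)
  after r: (1 2 3 5)
  after r: (1 5 4 2)

r f r r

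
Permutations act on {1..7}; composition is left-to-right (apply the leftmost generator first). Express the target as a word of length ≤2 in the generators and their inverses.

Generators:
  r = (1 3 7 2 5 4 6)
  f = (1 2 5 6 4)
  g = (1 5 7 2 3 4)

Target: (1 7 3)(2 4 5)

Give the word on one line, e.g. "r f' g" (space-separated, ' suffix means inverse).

g g

  after g: (1 5 7 2 3 4)
  after g: (1 7 3)(2 4 5)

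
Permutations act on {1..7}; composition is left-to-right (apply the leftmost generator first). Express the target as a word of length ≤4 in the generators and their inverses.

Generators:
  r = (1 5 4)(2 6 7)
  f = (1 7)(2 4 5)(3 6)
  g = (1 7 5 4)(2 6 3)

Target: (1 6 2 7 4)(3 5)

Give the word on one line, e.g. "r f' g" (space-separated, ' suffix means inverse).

f r g

  after f: (1 7)(2 4 5)(3 6)
  after r: (1 2)(3 7 5 6)
  after g: (1 6 2 7 4)(3 5)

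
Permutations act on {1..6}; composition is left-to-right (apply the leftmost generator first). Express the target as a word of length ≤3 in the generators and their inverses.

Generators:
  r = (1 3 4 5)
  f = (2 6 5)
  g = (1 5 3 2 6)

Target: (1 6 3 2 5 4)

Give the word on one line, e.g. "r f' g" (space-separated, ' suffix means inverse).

r' g' g'

  after r': (1 5 4 3)
  after g': (2 3 6)(4 5)
  after g': (1 6 3 2 5 4)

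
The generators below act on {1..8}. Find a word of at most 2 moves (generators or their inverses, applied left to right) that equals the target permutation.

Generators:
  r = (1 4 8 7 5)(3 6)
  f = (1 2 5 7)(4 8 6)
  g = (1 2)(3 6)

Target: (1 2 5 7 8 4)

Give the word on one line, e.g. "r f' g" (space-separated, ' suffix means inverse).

  after g: (1 2)(3 6)
  after r': (1 2 5 7 8 4)

g r'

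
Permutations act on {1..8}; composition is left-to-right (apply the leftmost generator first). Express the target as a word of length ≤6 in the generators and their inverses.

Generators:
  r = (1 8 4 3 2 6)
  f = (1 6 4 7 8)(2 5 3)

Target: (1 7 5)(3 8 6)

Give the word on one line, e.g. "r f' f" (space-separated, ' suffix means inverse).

f r r f'

  after f: (1 6 4 7 8)(2 5 3)
  after r: (2 5)(3 6)(4 7)
  after r: (1 8 4 7 3)(2 5 6)
  after f': (1 7 5)(3 8 6)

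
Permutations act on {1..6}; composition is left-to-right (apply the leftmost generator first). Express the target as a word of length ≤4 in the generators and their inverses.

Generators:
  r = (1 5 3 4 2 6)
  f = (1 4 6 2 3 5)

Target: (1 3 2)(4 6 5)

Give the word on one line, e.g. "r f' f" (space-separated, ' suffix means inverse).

r r

  after r: (1 5 3 4 2 6)
  after r: (1 3 2)(4 6 5)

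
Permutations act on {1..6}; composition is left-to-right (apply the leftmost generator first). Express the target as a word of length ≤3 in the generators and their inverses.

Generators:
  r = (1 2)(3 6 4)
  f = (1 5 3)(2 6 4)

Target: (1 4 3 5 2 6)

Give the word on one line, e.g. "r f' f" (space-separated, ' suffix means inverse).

  after f': (1 3 5)(2 4 6)
  after r': (1 4 3 5 2 6)

f' r'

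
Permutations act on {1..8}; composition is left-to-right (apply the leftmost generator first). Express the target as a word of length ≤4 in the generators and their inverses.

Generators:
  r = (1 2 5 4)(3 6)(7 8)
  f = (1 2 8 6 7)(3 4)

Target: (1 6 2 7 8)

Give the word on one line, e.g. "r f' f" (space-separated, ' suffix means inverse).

f' f'

  after f': (1 7 6 8 2)(3 4)
  after f': (1 6 2 7 8)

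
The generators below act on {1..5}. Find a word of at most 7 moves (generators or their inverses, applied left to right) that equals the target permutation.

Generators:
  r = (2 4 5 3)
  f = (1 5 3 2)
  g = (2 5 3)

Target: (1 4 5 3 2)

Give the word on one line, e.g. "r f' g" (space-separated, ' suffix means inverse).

f' r g' f' f'

  after f': (1 2 3 5)
  after r: (1 4 5)
  after g': (1 4 2 3 5)
  after f': (1 4 3)(2 5)
  after f': (1 4 5 3 2)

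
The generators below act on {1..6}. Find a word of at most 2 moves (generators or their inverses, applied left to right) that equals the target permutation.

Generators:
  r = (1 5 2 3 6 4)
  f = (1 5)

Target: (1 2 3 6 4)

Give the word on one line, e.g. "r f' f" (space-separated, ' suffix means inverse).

f' r

  after f': (1 5)
  after r: (1 2 3 6 4)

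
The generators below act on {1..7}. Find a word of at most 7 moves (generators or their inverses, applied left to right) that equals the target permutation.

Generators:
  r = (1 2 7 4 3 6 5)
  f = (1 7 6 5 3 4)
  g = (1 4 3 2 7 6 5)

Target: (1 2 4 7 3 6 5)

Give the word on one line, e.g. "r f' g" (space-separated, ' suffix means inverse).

g' f g' f r

  after g': (1 5 6 7 2 3 4)
  after f: (1 3)(2 4 7)
  after g': (1 4 2)(3 5 6 7)
  after f: (2 7 4)
  after r: (1 2 4 7 3 6 5)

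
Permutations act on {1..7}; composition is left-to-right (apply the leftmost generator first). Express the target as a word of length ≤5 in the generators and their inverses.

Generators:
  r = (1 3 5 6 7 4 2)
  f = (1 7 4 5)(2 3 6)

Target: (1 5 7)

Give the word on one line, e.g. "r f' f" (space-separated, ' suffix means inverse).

f' r' f r'

  after f': (1 5 4 7)(2 6 3)
  after r': (1 3 4 6)(2 5 7)
  after f: (1 6 7 3 5 4 2)
  after r': (1 5 7)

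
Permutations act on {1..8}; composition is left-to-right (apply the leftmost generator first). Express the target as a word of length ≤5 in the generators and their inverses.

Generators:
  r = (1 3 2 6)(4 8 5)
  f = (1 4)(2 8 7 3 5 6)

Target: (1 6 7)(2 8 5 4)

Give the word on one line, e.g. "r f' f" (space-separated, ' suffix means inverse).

f' r' f

  after f': (1 4)(2 6 5 3 7 8)
  after r': (1 5)(3 7 4 6 8)
  after f: (1 6 7)(2 8 5 4)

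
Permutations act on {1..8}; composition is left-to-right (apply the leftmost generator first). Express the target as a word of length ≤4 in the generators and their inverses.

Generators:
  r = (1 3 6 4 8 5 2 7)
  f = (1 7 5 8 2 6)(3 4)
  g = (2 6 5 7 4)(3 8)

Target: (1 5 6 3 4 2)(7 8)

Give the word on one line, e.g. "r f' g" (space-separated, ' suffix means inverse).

  after g: (2 6 5 7 4)(3 8)
  after f: (1 7 3 2)(4 6 8)
  after g': (1 5 6 3 4 2)(7 8)

g f g'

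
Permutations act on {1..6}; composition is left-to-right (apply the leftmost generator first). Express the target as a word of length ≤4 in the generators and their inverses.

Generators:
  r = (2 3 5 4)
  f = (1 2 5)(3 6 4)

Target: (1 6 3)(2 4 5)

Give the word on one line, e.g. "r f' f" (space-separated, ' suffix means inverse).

  after f': (1 5 2)(3 4 6)
  after r': (1 3 5 4 6 2)
  after f: (1 6 5 3)
  after r': (1 6 3)(2 4 5)

f' r' f r'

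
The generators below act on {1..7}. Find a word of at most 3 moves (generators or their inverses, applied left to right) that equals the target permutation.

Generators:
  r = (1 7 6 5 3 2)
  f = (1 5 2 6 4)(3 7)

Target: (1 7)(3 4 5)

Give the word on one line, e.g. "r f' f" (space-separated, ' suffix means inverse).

r f f

  after r: (1 7 6 5 3 2)
  after f: (1 3 6 2 5 7 4)
  after f: (1 7)(3 4 5)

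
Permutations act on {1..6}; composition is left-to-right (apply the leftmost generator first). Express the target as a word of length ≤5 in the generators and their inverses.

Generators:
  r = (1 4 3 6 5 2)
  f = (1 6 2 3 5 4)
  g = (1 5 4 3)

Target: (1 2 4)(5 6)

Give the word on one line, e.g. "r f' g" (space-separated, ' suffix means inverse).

  after f': (1 4 5 3 2 6)
  after g': (1 5 4)(2 6 3)
  after r': (1 6 4 2 3 5)
  after f: (1 2 5 6)(3 4)
  after g: (1 2 4)(5 6)

f' g' r' f g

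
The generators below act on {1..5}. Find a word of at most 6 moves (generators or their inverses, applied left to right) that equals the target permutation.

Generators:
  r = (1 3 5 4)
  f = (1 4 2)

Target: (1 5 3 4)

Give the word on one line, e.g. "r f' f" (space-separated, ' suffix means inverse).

  after f: (1 4 2)
  after r': (1 5 3)(2 4)
  after f': (1 5 3 2)
  after f': (1 5 3 4)

f r' f' f'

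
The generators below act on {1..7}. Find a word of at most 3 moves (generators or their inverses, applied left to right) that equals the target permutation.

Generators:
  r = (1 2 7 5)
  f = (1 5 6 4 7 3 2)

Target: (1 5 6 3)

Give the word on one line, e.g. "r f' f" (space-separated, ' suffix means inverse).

  after f': (1 2 3 7 4 6 5)
  after r': (2 3)(4 6 7)
  after f: (1 5 6 3)

f' r' f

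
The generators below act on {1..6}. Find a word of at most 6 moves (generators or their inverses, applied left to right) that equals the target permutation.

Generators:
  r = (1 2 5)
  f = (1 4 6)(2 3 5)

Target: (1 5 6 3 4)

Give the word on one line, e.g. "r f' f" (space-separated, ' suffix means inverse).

r f' f' r f

  after r: (1 2 5)
  after f': (1 5 6 4)(2 3)
  after f': (1 3 5 4 6)
  after r: (1 3)(2 5 4 6)
  after f: (1 5 6 3 4)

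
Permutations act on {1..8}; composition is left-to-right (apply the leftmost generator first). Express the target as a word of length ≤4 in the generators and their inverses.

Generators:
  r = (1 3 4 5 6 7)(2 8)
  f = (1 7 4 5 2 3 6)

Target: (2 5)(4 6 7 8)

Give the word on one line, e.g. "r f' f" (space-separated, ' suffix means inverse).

  after f: (1 7 4 5 2 3 6)
  after r': (1 6 7 3 5 8 2)
  after f': (1 3 4 7 2 6)(5 8)
  after r': (2 5)(4 6 7 8)

f r' f' r'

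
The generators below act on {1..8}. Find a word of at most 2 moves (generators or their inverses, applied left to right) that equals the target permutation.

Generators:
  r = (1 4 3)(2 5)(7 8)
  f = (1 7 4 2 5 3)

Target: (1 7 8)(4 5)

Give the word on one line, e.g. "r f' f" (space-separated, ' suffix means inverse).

r f'

  after r: (1 4 3)(2 5)(7 8)
  after f': (1 7 8)(4 5)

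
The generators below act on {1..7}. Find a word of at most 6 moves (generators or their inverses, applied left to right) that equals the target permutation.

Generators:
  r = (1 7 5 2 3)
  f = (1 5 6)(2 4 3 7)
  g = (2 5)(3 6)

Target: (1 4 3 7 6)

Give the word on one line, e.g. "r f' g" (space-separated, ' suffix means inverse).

f r r f'

  after f: (1 5 6)(2 4 3 7)
  after r: (1 2 4)(3 5 6 7)
  after r: (1 3 2 4 7)(5 6)
  after f': (1 4 3 7 6)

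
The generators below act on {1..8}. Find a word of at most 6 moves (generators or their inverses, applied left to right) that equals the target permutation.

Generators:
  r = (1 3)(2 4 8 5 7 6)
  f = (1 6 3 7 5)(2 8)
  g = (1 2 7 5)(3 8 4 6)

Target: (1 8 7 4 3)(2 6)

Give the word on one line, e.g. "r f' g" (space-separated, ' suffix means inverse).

g r' g' f' g'

  after g: (1 2 7 5)(3 8 4 6)
  after r': (1 6)(2 5 3 4 7 8)
  after g': (1 4 2 7 3 8)(5 6)
  after f': (1 4 8 5)(2 3)(6 7)
  after g': (1 8 7 4 3)(2 6)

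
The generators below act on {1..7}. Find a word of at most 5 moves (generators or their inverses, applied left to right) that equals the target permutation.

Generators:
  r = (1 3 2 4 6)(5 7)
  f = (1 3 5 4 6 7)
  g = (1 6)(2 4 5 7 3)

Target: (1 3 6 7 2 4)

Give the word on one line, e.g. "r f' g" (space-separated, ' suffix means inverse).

  after g: (1 6)(2 4 5 7 3)
  after g: (2 5 3 4 7)
  after f: (1 3 6 7 2 4)

g g f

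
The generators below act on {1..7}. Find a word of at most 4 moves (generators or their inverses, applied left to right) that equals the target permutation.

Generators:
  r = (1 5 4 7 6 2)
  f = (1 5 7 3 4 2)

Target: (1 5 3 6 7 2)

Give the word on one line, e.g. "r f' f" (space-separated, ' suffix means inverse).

  after r: (1 5 4 7 6 2)
  after f': (3 7 6 4 5)
  after r: (1 5 3 6 7 2)

r f' r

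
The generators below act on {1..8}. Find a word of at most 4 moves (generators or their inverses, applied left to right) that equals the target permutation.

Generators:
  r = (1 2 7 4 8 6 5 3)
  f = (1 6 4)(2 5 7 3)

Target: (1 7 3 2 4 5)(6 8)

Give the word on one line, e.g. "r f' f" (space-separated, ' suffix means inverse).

  after r': (1 3 5 6 8 4 7 2)
  after f': (1 7 3 2 4 5)(6 8)

r' f'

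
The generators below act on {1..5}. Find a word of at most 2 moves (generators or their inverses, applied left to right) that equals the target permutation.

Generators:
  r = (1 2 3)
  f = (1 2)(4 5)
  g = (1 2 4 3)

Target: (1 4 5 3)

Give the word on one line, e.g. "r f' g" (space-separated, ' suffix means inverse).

f' g

  after f': (1 2)(4 5)
  after g: (1 4 5 3)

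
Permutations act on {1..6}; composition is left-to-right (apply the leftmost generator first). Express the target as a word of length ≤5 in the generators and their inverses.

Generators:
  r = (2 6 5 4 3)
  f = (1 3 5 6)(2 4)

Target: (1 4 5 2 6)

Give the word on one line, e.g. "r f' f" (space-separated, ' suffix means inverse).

f' r' f

  after f': (1 6 5 3)(2 4)
  after r': (1 2 5 4 3)
  after f: (1 4 5 2 6)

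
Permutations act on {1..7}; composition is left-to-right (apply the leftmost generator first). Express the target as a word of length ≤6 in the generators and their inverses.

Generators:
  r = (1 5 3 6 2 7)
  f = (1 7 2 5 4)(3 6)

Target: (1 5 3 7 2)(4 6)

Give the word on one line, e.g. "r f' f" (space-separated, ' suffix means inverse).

r r f' r f

  after r: (1 5 3 6 2 7)
  after r: (1 3 2)(5 6 7)
  after f': (1 6)(2 4 5 3 7)
  after r: (1 2 4 3)(5 6)
  after f: (1 5 3 7 2)(4 6)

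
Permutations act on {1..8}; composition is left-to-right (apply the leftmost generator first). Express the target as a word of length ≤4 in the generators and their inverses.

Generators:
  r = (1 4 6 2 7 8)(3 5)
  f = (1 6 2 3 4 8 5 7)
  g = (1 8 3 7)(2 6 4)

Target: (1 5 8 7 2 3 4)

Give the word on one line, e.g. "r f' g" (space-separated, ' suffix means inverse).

  after g': (1 7 3 8)(2 4 6)
  after f': (1 5 8 7 2 3 4)

g' f'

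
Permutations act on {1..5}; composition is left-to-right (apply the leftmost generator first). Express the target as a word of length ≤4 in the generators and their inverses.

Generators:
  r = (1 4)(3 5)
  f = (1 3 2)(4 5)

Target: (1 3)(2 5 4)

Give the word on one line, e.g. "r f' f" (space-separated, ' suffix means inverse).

r f' r

  after r: (1 4)(3 5)
  after f': (1 5)(2 3 4)
  after r: (1 3)(2 5 4)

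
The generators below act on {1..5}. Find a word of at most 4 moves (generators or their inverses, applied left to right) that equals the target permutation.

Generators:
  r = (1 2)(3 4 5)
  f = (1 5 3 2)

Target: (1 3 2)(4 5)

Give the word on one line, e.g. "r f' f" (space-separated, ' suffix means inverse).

f r' r'

  after f: (1 5 3 2)
  after r': (1 4 3)
  after r': (1 3 2)(4 5)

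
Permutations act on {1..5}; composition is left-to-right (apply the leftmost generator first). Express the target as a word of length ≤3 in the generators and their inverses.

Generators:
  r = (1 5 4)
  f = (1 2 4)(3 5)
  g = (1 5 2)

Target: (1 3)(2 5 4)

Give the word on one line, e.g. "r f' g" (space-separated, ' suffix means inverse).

  after r: (1 5 4)
  after f: (1 3 5)(2 4)
  after r': (1 3)(2 5 4)

r f r'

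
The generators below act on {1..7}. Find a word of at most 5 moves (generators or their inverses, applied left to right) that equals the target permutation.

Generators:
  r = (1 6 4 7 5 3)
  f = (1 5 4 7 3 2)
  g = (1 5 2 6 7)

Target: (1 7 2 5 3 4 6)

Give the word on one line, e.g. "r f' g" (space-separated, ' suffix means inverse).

g f g r

  after g: (1 5 2 6 7)
  after f: (1 4 7 5)(2 6 3)
  after g: (1 4)(2 7)(3 6)
  after r: (1 7 2 5 3 4 6)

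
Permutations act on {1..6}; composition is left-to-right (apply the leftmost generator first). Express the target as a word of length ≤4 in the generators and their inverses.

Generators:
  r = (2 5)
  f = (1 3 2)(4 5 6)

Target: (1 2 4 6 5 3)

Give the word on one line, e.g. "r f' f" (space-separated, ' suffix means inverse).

  after r': (2 5)
  after f': (1 2 4 6 5 3)
  after r: (1 5 3)(2 4 6)
  after r: (1 2 4 6 5 3)

r' f' r r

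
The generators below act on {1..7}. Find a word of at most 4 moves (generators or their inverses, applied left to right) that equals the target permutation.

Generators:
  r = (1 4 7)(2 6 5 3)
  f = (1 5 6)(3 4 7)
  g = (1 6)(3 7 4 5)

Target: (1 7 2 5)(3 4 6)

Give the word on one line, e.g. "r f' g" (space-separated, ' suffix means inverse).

f r f'

  after f: (1 5 6)(3 4 7)
  after r: (1 3 7 2 6 4)
  after f': (1 7 2 5)(3 4 6)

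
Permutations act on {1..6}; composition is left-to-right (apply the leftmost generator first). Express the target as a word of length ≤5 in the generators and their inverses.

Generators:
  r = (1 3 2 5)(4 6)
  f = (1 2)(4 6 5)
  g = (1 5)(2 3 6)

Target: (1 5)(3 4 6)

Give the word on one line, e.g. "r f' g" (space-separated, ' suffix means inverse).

  after f: (1 2)(4 6 5)
  after r': (1 3)(2 5 6)
  after g: (1 6 3 5 2)
  after f: (1 5)(3 4 6)

f r' g f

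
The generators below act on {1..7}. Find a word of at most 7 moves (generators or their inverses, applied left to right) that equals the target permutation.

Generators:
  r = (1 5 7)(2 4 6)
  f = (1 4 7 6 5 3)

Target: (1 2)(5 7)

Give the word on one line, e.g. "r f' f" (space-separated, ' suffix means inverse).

f f f r f'

  after f: (1 4 7 6 5 3)
  after f: (1 7 5)(3 4 6)
  after f: (1 6)(3 7)(4 5)
  after r: (1 2 4 7 3)(5 6)
  after f': (1 2)(5 7)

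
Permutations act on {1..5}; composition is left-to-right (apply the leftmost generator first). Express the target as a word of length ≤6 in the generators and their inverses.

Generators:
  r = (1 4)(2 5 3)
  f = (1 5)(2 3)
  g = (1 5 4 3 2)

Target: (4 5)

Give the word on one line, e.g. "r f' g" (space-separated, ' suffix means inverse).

  after f: (1 5)(2 3)
  after r: (1 3 5 4)
  after r: (1 2 5)
  after r: (1 5 4)(2 3)
  after f: (4 5)

f r r r f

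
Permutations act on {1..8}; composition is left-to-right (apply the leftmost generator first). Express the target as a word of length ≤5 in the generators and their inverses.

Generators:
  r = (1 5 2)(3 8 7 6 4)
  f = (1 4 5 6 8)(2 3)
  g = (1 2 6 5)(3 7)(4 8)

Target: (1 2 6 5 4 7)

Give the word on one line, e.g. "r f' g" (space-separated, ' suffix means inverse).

  after f: (1 4 5 6 8)(2 3)
  after g': (1 8 5 2 7 3)(4 6)
  after r': (1 3 2 8)(4 7)
  after f': (1 2 6 5 4 7)

f g' r' f'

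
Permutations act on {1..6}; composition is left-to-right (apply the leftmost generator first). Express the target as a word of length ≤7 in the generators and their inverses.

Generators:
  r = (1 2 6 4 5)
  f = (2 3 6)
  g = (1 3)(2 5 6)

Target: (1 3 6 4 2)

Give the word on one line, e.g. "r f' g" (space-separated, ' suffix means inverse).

  after g': (1 3)(2 6 5)
  after f: (1 6 5 3)
  after f: (1 2 3)(5 6)
  after r': (2 3 5)(4 6)
  after g: (1 3 6 4 2)

g' f f r' g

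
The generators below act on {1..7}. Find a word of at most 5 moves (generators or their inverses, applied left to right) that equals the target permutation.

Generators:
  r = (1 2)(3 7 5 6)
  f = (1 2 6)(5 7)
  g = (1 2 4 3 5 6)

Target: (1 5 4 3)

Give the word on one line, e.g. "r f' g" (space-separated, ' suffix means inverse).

  after g: (1 2 4 3 5 6)
  after r: (2 4 7 5 3 6)
  after f': (1 6)(2 4 5 3)
  after g': (1 5 4 3)

g r f' g'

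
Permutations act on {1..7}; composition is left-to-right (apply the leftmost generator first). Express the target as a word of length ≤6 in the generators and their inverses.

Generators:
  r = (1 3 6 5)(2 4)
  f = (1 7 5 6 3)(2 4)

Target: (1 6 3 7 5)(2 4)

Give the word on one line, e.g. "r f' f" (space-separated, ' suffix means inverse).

  after f: (1 7 5 6 3)(2 4)
  after r: (1 7)
  after f': (2 4)(3 6 5 7)
  after r: (1 3 5 7 6)
  after f': (1 6 3 7 5)(2 4)

f r f' r f'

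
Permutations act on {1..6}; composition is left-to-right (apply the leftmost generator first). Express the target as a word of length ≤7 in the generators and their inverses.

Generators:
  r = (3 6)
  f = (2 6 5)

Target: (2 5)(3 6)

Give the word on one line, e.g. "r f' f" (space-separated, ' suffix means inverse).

  after f': (2 5 6)
  after r': (2 5 3 6)
  after f: (3 5)
  after r: (3 5 6)
  after f': (2 5)(3 6)

f' r' f r f'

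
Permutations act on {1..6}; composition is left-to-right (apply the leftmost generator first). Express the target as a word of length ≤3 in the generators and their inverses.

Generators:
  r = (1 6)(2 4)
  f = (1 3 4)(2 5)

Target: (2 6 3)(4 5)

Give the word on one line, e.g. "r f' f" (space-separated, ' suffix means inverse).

  after r': (1 6)(2 4)
  after f: (1 6 3 4 5 2)
  after r: (2 6 3)(4 5)

r' f r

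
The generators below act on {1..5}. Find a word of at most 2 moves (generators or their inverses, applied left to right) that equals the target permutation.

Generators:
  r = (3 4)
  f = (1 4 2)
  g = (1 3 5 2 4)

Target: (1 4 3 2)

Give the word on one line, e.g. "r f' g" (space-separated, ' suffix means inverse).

  after r': (3 4)
  after f: (1 4 3 2)

r' f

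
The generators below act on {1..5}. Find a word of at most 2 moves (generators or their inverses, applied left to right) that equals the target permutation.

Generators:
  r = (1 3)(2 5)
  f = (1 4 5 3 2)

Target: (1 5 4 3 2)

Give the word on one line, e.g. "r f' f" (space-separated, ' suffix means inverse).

  after f': (1 2 3 5 4)
  after r': (1 5 4 3 2)

f' r'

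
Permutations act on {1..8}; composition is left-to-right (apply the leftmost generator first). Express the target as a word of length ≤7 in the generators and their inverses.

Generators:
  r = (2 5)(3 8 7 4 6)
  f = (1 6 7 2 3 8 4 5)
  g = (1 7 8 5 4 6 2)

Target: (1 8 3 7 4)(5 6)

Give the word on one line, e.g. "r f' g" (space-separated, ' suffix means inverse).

f' g' r' g f

  after f': (1 5 4 8 3 2 7 6)
  after g': (1 8 3 6 2)(4 7)
  after r': (1 3 4 8 6 5 2)
  after g: (1 3 6 4 5)(2 7 8)
  after f: (1 8 3 7 4)(5 6)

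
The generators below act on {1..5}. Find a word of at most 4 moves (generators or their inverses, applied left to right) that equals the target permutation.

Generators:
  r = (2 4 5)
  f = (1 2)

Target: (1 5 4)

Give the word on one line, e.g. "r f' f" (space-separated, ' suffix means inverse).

  after f': (1 2)
  after r: (1 4 5 2)
  after r: (1 5 4 2)
  after f: (1 5 4)

f' r r f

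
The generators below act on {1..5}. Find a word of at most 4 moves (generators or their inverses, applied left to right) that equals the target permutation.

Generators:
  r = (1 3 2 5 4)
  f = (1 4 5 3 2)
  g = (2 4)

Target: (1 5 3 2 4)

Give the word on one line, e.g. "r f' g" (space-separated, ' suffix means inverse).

  after g: (2 4)
  after f': (1 2)(3 5 4)
  after g: (1 4 3 5 2)
  after r': (1 5 3 2 4)

g f' g r'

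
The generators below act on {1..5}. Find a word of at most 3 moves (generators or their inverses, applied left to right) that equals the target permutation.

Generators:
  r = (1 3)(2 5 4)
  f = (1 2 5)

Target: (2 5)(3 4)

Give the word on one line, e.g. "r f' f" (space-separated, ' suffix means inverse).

  after r': (1 3)(2 4 5)
  after f: (1 3 2 4)
  after r': (2 5)(3 4)

r' f r'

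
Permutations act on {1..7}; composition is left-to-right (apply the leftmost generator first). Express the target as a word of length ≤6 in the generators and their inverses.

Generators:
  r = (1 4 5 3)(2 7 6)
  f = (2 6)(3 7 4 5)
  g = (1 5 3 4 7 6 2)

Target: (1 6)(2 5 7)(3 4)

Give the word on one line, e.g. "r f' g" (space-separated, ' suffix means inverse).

g f' f' g

  after g: (1 5 3 4 7 6 2)
  after f': (1 4 3 7 2)
  after f': (1 7 6 2)(4 5)
  after g: (1 6)(2 5 7)(3 4)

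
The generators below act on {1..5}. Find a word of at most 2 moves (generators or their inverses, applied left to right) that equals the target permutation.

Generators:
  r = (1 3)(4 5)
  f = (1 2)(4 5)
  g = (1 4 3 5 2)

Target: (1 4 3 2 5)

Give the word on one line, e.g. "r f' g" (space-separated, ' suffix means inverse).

  after r': (1 3)(4 5)
  after g': (1 4 3 2 5)

r' g'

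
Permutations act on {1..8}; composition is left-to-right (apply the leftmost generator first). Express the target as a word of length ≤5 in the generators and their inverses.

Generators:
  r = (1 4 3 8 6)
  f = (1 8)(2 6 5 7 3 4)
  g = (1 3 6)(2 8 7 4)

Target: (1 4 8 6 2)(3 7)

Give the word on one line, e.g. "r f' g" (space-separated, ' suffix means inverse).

  after r': (1 6 8 3 4)
  after g': (1 3 7 8)(2 4 6)
  after r': (1 4 8 6 2)(3 7)

r' g' r'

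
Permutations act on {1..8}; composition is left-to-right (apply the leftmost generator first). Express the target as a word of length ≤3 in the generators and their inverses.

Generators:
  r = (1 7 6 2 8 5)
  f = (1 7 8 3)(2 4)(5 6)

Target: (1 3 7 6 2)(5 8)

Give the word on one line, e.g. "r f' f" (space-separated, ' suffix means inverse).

r f f

  after r: (1 7 6 2 8 5)
  after f: (1 8 6 4 2 3)(5 7)
  after f: (1 3 7 6 2)(5 8)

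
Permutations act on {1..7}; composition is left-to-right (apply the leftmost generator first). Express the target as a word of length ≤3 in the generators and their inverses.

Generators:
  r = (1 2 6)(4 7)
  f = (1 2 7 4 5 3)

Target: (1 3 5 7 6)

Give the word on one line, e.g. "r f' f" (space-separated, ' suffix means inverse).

  after f': (1 3 5 4 7 2)
  after r: (1 3 5 7 6)

f' r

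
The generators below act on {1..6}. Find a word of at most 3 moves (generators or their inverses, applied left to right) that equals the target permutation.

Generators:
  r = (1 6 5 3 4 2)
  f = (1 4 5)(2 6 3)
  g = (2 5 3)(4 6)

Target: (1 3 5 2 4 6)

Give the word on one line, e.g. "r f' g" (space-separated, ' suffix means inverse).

  after r: (1 6 5 3 4 2)
  after f: (1 3 5 2 4 6)

r f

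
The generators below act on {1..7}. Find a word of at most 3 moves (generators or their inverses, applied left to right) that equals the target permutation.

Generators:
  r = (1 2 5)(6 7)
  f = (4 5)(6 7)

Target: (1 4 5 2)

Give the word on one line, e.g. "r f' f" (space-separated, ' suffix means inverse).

  after r': (1 5 2)(6 7)
  after f': (1 4 5 2)

r' f'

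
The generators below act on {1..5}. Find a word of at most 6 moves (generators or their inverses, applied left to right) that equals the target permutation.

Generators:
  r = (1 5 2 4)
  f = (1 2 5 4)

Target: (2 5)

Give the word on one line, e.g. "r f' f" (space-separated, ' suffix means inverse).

  after r': (1 4 2 5)
  after f': (1 5 4)
  after r: (1 2 4 5)
  after r: (1 4 2)
  after r: (2 5)

r' f' r r r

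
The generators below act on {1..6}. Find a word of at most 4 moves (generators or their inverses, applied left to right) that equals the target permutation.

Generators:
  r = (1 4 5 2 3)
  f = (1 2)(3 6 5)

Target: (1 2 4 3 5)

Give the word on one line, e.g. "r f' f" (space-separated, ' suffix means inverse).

  after r': (1 3 2 5 4)
  after r': (1 2 4 3 5)

r' r'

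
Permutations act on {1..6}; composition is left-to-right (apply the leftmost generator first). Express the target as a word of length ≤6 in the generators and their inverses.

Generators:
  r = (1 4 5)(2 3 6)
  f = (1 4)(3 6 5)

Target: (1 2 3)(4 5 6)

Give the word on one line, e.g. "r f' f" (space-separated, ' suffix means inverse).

f' r f r'

  after f': (1 4)(3 5 6)
  after r: (1 5 2 3)
  after f: (1 3 4)(2 6 5)
  after r': (1 2 3)(4 5 6)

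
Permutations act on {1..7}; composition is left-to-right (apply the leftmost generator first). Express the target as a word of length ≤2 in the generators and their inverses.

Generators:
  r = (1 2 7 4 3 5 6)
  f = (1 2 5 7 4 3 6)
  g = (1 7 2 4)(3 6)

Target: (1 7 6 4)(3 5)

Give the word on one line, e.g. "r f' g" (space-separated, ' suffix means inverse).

  after g': (1 4 2 7)(3 6)
  after r': (1 7 6 4)(3 5)

g' r'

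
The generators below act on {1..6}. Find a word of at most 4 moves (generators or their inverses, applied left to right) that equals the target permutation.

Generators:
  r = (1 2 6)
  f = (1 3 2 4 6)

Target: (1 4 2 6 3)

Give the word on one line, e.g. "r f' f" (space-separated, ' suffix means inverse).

  after r: (1 2 6)
  after r: (1 6 2)
  after f': (1 4 2 6 3)

r r f'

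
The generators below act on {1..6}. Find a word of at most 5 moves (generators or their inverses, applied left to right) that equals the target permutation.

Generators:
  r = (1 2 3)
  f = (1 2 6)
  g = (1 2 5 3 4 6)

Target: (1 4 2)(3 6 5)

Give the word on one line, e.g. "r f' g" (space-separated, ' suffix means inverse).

  after g: (1 2 5 3 4 6)
  after r: (1 3 4 6 2 5)
  after g: (1 4)(2 3 6 5)
  after r: (1 4 2)(3 6 5)

g r g r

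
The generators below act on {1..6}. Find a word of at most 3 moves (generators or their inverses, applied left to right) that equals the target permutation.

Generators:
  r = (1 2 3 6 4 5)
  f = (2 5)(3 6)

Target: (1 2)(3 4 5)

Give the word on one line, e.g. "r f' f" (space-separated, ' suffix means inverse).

  after f: (2 5)(3 6)
  after r: (1 2)(3 4 5)

f r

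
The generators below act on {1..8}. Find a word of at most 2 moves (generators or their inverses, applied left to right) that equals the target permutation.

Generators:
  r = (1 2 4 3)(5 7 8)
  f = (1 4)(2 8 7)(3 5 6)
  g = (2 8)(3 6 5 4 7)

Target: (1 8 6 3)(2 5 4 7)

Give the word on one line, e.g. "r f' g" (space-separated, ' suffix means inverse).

  after r: (1 2 4 3)(5 7 8)
  after g': (1 8 6 3)(2 5 4 7)

r g'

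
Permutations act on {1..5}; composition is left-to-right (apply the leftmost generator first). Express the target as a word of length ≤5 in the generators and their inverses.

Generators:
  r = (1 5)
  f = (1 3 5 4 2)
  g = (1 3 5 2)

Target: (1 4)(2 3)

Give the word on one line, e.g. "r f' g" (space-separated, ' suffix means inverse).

  after g': (1 2 5 3)
  after f': (1 4 5)(2 3)
  after r': (1 4)(2 3)

g' f' r'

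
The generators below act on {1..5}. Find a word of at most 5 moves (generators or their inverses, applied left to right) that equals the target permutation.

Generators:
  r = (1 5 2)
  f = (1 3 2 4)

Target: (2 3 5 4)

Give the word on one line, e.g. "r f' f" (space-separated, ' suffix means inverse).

  after r: (1 5 2)
  after f: (1 5 4)(2 3)
  after r': (2 3 5 4)

r f r'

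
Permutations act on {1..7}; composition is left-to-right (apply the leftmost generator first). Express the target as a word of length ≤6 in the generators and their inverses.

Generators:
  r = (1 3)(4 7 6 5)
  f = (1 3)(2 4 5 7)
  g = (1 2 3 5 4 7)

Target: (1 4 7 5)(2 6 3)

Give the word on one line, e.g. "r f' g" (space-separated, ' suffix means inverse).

  after g': (1 7 4 5 3 2)
  after g': (1 4 3)(2 7 5)
  after r: (1 7 4)(2 6 5)
  after g': (1 4 7 5)(2 6 3)

g' g' r g'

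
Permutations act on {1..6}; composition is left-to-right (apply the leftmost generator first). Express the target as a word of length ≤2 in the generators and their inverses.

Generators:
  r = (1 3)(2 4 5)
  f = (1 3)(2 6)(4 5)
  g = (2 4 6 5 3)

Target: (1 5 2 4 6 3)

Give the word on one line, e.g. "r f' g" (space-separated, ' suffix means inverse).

  after f: (1 3)(2 6)(4 5)
  after g': (1 5 2 4 6 3)

f g'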